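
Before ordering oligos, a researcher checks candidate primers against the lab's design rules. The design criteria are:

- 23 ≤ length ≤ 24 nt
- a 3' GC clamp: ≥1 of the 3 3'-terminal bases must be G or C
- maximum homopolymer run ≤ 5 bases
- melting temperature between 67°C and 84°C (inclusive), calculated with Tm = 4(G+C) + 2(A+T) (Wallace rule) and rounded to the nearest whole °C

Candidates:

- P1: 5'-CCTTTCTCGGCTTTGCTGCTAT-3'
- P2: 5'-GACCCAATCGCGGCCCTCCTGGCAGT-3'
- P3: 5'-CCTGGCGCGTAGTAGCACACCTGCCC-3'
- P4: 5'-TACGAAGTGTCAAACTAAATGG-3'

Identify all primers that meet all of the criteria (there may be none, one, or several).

P1 (22 nt, A=1 T=10 G=4 C=7): length 22, outside 23–24 ✗; 3' end TAT has 0 G/C, need ≥1 ✗; longest run = 3 ✓; Tm = 2·11 + 4·11 = 66°C, outside 67–84°C ✗ — fails.
P2 (26 nt, A=4 T=4 G=7 C=11): length 26, outside 23–24 ✗; 3' end AGT has 1 G/C ✓; longest run = 3 ✓; Tm = 2·8 + 4·18 = 88°C, outside 67–84°C ✗ — fails.
P3 (26 nt, A=4 T=4 G=7 C=11): length 26, outside 23–24 ✗; 3' end CCC has 3 G/C ✓; longest run = 3 ✓; Tm = 2·8 + 4·18 = 88°C, outside 67–84°C ✗ — fails.
P4 (22 nt, A=9 T=5 G=5 C=3): length 22, outside 23–24 ✗; 3' end TGG has 2 G/C ✓; longest run = 3 ✓; Tm = 2·14 + 4·8 = 60°C, outside 67–84°C ✗ — fails.

None of the candidates satisfy all criteria.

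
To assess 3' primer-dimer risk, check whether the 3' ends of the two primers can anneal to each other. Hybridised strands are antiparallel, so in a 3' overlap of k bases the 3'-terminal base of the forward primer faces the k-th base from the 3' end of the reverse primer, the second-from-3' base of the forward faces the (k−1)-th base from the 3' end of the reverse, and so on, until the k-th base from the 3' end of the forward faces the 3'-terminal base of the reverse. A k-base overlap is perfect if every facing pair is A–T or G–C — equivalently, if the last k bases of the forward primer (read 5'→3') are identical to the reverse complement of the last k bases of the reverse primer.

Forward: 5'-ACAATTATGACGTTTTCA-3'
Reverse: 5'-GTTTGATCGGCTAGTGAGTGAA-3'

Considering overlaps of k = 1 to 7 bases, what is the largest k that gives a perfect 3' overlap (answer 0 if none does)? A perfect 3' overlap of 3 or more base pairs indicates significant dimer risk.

Last 7 bases (5'→3') — forward …GTTTTCA, reverse …GAGTGAA.
Reverse complement of the reverse primer's last 7 bases: TTCACTC; its first k bases are the reverse complement of the reverse primer's last k bases, so a perfect k-base overlap needs the forward primer's last k bases to equal them.
Comparing (forward last k vs required): k=1: A vs T ✗; k=2: CA vs TT ✗; k=3: TCA vs TTC ✗; k=4: TTCA vs TTCA ✓; k=5: TTTCA vs TTCAC ✗; k=6: TTTTCA vs TTCACT ✗; k=7: GTTTTCA vs TTCACTC ✗.
Only k = 4 is perfect, so the longest perfect 3' overlap is 4.

Longest perfect overlap: 4 complementary base pairs; significant dimer risk (threshold 3).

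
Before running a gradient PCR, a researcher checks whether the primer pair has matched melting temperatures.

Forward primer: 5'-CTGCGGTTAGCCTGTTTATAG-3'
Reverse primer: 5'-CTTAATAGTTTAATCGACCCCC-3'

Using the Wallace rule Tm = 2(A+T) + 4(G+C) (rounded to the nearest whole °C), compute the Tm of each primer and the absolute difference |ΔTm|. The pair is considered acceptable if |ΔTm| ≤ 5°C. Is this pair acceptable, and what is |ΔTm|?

|ΔTm| = 0°C; the pair is acceptable.

Forward: A=3 T=8 G=6 C=4 → Tm = 2·11 + 4·10 = 62°C.
Reverse: A=6 T=7 G=2 C=7 → Tm = 2·13 + 4·9 = 62°C.
|ΔTm| = |62 − 62| = 0°C, ≤ 5°C.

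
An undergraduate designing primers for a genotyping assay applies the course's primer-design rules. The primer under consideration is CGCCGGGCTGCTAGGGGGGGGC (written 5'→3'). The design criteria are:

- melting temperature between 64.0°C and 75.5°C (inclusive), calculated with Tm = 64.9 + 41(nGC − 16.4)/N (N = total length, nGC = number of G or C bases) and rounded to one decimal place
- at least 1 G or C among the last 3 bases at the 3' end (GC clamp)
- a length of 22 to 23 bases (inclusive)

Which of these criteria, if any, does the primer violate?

Base counts: A=1, T=2, G=13, C=6 (length 22).
Tm: Tm = 64.9 + 41·(19 − 16.4)/22 = 69.7°C ✓
GC clamp: 3' end GGC has 3 G/C ✓
length: length 22 ✓

Meets all criteria.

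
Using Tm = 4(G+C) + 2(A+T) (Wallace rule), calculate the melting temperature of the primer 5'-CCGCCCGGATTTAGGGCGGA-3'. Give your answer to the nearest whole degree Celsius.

68°C

Base counts: A=3, T=3, G=8, C=6 (length 20).
Tm = 2·(3+3) + 4·(8+6) = 2·6 + 4·14 = 12 + 56 = 68°C.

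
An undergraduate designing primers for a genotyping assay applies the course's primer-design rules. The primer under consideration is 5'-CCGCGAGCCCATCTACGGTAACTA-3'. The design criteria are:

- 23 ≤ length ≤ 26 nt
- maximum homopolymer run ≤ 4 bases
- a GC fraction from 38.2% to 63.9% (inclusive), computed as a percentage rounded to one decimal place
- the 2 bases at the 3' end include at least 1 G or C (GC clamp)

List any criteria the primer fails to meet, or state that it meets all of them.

Base counts: A=6, T=4, G=5, C=9 (length 24).
length: length 24 ✓
homopolymer run: longest run = 3 ✓
GC content: GC 14/24 = 58.3% ✓
GC clamp: 3' end TA has 0 G/C, need ≥1 ✗

Fails: GC clamp.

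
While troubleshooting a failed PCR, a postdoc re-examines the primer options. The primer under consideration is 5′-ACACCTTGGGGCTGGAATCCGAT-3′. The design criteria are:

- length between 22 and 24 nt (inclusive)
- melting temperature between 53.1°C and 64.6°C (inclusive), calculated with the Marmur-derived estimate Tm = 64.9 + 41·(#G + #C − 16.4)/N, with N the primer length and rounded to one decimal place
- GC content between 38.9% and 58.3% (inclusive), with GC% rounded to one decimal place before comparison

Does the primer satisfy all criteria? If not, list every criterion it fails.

Base counts: A=5, T=5, G=7, C=6 (length 23).
length: length 23 ✓
Tm: Tm = 64.9 + 41·(13 − 16.4)/23 = 58.8°C ✓
GC content: GC 13/23 = 56.5% ✓

Meets all criteria.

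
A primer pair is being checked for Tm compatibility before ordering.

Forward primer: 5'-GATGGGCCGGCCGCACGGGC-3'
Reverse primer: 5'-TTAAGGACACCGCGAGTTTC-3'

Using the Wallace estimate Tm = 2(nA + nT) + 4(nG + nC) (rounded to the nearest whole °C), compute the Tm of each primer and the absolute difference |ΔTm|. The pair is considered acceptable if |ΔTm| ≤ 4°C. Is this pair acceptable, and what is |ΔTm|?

|ΔTm| = 14°C; the pair is not acceptable.

Forward: A=2 T=1 G=10 C=7 → Tm = 2·3 + 4·17 = 74°C.
Reverse: A=5 T=5 G=5 C=5 → Tm = 2·10 + 4·10 = 60°C.
|ΔTm| = |74 − 60| = 14°C, > 4°C.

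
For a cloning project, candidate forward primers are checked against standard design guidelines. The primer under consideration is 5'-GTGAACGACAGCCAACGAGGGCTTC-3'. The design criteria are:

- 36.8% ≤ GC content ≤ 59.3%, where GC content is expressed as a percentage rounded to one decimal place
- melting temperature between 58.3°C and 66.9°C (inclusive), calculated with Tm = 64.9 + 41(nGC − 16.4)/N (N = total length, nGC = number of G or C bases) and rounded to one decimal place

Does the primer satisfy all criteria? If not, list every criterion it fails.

Fails: GC content.

Base counts: A=7, T=3, G=8, C=7 (length 25).
GC content: GC 15/25 = 60.0%, outside 36.8–59.3% ✗
Tm: Tm = 64.9 + 41·(15 − 16.4)/25 = 62.6°C ✓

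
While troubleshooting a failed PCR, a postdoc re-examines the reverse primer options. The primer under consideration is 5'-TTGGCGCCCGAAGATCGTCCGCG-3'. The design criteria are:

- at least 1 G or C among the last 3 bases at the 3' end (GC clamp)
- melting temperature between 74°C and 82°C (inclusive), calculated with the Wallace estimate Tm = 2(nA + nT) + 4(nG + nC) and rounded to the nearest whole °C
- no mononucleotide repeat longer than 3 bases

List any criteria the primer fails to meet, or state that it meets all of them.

Meets all criteria.

Base counts: A=3, T=4, G=8, C=8 (length 23).
GC clamp: 3' end GCG has 3 G/C ✓
Tm: Tm = 2·7 + 4·16 = 78°C ✓
homopolymer run: longest run = 3 ✓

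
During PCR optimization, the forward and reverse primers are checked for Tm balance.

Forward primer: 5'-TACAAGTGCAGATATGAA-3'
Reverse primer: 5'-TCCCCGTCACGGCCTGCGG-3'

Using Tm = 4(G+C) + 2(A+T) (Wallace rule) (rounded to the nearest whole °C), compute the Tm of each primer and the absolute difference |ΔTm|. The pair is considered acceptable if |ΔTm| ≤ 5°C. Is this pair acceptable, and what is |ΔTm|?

Forward: A=8 T=4 G=4 C=2 → Tm = 2·12 + 4·6 = 48°C.
Reverse: A=1 T=3 G=6 C=9 → Tm = 2·4 + 4·15 = 68°C.
|ΔTm| = |48 − 68| = 20°C, > 5°C.

|ΔTm| = 20°C; the pair is not acceptable.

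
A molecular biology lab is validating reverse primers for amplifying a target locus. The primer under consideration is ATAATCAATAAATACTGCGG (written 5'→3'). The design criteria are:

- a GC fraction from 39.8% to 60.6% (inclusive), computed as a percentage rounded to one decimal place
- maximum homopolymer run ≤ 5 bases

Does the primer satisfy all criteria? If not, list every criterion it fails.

Base counts: A=9, T=5, G=3, C=3 (length 20).
GC content: GC 6/20 = 30.0%, outside 39.8–60.6% ✗
homopolymer run: longest run = 3 ✓

Fails: GC content.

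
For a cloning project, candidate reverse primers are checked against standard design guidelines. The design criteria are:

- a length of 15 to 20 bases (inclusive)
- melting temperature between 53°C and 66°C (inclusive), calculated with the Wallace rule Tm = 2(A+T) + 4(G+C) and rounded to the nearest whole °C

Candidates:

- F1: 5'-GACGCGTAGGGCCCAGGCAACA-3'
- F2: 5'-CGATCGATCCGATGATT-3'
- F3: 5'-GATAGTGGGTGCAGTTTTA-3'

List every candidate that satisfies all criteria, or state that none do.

F3 only.

F1 (22 nt, A=6 T=1 G=8 C=7): length 22, outside 15–20 ✗; Tm = 2·7 + 4·15 = 74°C, outside 53–66°C ✗ — fails.
F2 (17 nt, A=4 T=5 G=4 C=4): length 17 ✓; Tm = 2·9 + 4·8 = 50°C, outside 53–66°C ✗ — fails.
F3 (19 nt, A=4 T=7 G=7 C=1): length 19 ✓; Tm = 2·11 + 4·8 = 54°C ✓ — passes.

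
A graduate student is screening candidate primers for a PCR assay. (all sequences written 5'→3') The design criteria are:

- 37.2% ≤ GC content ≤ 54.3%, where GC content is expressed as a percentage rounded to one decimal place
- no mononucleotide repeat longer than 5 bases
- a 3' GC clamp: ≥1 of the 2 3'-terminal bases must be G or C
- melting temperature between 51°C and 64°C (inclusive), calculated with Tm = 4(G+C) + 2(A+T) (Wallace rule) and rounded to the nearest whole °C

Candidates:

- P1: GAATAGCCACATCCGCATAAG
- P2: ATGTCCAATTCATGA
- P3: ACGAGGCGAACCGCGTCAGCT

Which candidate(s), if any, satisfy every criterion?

P1 only.

P1 (21 nt, A=8 T=3 G=4 C=6): GC 10/21 = 47.6% ✓; longest run = 2 ✓; 3' end AG has 1 G/C ✓; Tm = 2·11 + 4·10 = 62°C ✓ — passes.
P2 (15 nt, A=5 T=5 G=2 C=3): GC 5/15 = 33.3%, outside 37.2–54.3% ✗; longest run = 2 ✓; 3' end GA has 1 G/C ✓; Tm = 2·10 + 4·5 = 40°C, outside 51–64°C ✗ — fails.
P3 (21 nt, A=5 T=2 G=7 C=7): GC 14/21 = 66.7%, outside 37.2–54.3% ✗; longest run = 2 ✓; 3' end CT has 1 G/C ✓; Tm = 2·7 + 4·14 = 70°C, outside 51–64°C ✗ — fails.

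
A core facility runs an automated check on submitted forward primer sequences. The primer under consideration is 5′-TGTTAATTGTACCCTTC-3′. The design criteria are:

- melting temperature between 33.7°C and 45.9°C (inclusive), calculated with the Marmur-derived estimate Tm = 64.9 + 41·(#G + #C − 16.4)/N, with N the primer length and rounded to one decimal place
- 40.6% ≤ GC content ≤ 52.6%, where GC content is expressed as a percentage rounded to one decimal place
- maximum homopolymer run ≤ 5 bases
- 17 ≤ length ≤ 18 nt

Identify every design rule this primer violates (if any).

Fails: GC content.

Base counts: A=3, T=8, G=2, C=4 (length 17).
Tm: Tm = 64.9 + 41·(6 − 16.4)/17 = 39.8°C ✓
GC content: GC 6/17 = 35.3%, outside 40.6–52.6% ✗
homopolymer run: longest run = 3 ✓
length: length 17 ✓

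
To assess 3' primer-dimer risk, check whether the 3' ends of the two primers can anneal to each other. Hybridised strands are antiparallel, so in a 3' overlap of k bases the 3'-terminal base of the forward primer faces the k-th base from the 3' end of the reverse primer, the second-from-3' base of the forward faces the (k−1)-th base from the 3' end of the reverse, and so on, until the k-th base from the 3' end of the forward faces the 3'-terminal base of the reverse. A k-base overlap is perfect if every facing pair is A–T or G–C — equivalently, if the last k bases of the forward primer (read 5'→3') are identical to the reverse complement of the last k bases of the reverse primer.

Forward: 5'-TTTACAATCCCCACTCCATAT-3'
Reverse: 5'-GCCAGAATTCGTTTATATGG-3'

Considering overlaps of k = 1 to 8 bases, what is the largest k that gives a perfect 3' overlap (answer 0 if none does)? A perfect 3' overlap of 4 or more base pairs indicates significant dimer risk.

Last 8 bases (5'→3') — forward …CTCCATAT, reverse …TTATATGG.
Reverse complement of the reverse primer's last 8 bases: CCATATAA; its first k bases are the reverse complement of the reverse primer's last k bases, so a perfect k-base overlap needs the forward primer's last k bases to equal them.
Comparing (forward last k vs required): k=1: T vs C ✗; k=2: AT vs CC ✗; k=3: TAT vs CCA ✗; k=4: ATAT vs CCAT ✗; k=5: CATAT vs CCATA ✗; k=6: CCATAT vs CCATAT ✓; k=7: TCCATAT vs CCATATA ✗; k=8: CTCCATAT vs CCATATAA ✗.
Only k = 6 is perfect, so the longest perfect 3' overlap is 6.

Longest perfect overlap: 6 complementary base pairs; significant dimer risk (threshold 4).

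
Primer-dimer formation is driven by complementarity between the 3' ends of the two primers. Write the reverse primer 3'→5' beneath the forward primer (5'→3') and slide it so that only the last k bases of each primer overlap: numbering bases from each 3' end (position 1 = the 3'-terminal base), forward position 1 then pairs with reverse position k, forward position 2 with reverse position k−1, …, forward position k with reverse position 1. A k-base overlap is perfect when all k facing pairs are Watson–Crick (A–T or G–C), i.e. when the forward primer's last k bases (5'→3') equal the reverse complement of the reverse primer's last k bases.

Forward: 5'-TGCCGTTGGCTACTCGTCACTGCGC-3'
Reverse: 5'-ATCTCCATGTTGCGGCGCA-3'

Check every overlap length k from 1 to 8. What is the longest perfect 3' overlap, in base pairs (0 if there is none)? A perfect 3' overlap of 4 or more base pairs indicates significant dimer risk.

Longest perfect overlap: 5 complementary base pairs; significant dimer risk (threshold 4).

Last 8 bases (5'→3') — forward …CACTGCGC, reverse …GCGGCGCA.
Reverse complement of the reverse primer's last 8 bases: TGCGCCGC; its first k bases are the reverse complement of the reverse primer's last k bases, so a perfect k-base overlap needs the forward primer's last k bases to equal them.
Comparing (forward last k vs required): k=1: C vs T ✗; k=2: GC vs TG ✗; k=3: CGC vs TGC ✗; k=4: GCGC vs TGCG ✗; k=5: TGCGC vs TGCGC ✓; k=6: CTGCGC vs TGCGCC ✗; k=7: ACTGCGC vs TGCGCCG ✗; k=8: CACTGCGC vs TGCGCCGC ✗.
Only k = 5 is perfect, so the longest perfect 3' overlap is 5.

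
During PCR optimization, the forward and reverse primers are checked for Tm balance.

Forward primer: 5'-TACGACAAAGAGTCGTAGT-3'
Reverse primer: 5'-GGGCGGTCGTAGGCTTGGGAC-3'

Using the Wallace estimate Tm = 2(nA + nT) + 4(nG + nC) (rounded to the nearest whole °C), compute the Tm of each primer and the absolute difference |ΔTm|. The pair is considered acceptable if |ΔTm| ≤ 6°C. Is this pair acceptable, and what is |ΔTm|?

Forward: A=7 T=4 G=5 C=3 → Tm = 2·11 + 4·8 = 54°C.
Reverse: A=2 T=4 G=11 C=4 → Tm = 2·6 + 4·15 = 72°C.
|ΔTm| = |54 − 72| = 18°C, > 6°C.

|ΔTm| = 18°C; the pair is not acceptable.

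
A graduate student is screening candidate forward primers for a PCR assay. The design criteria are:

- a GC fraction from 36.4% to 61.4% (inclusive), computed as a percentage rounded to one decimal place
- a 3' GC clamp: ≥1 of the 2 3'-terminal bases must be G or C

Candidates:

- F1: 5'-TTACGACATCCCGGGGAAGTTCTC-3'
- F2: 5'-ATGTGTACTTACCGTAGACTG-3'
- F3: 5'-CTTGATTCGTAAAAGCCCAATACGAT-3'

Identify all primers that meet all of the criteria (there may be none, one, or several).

F1 (24 nt, A=5 T=6 G=6 C=7): GC 13/24 = 54.2% ✓; 3' end TC has 1 G/C ✓ — passes.
F2 (21 nt, A=5 T=7 G=5 C=4): GC 9/21 = 42.9% ✓; 3' end TG has 1 G/C ✓ — passes.
F3 (26 nt, A=9 T=7 G=4 C=6): GC 10/26 = 38.5% ✓; 3' end AT has 0 G/C, need ≥1 ✗ — fails.

F1 and F2.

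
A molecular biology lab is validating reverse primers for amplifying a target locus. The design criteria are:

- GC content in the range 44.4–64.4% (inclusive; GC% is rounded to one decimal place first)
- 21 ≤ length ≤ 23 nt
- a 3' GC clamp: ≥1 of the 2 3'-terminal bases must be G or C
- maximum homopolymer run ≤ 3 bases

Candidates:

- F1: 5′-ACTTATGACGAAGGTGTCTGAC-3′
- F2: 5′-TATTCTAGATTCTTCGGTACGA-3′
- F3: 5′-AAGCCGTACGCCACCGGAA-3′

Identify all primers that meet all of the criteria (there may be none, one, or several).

F1 (22 nt, A=6 T=6 G=6 C=4): GC 10/22 = 45.5% ✓; length 22 ✓; 3' end AC has 1 G/C ✓; longest run = 2 ✓ — passes.
F2 (22 nt, A=5 T=9 G=4 C=4): GC 8/22 = 36.4%, outside 44.4–64.4% ✗; length 22 ✓; 3' end GA has 1 G/C ✓; longest run = 2 ✓ — fails.
F3 (19 nt, A=6 T=1 G=5 C=7): GC 12/19 = 63.2% ✓; length 19, outside 21–23 ✗; 3' end AA has 0 G/C, need ≥1 ✗; longest run = 2 ✓ — fails.

F1 only.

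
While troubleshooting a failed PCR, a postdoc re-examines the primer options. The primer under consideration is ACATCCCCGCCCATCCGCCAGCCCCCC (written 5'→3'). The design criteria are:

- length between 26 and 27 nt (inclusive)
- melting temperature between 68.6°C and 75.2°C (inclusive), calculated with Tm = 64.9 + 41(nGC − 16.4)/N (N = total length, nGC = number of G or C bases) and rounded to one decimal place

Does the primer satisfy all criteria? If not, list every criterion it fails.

Base counts: A=4, T=2, G=3, C=18 (length 27).
length: length 27 ✓
Tm: Tm = 64.9 + 41·(21 − 16.4)/27 = 71.9°C ✓

Meets all criteria.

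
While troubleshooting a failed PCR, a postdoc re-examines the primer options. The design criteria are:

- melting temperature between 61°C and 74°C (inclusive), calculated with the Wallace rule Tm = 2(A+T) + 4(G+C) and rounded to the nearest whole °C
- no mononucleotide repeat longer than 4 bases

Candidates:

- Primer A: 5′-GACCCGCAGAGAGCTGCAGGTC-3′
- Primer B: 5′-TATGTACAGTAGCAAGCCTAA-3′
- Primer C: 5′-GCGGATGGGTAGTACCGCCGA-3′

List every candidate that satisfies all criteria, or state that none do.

Primer A (22 nt, A=5 T=2 G=8 C=7): Tm = 2·7 + 4·15 = 74°C ✓; longest run = 3 ✓ — passes.
Primer B (21 nt, A=8 T=5 G=4 C=4): Tm = 2·13 + 4·8 = 58°C, outside 61–74°C ✗; longest run = 2 ✓ — fails.
Primer C (21 nt, A=4 T=3 G=9 C=5): Tm = 2·7 + 4·14 = 70°C ✓; longest run = 3 ✓ — passes.

Primer A and Primer C.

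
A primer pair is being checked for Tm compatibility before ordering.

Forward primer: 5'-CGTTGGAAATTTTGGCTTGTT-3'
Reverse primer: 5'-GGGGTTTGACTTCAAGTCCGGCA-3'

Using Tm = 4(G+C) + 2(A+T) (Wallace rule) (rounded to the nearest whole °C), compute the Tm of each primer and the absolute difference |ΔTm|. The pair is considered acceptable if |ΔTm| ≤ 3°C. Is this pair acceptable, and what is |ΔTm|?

|ΔTm| = 14°C; the pair is not acceptable.

Forward: A=3 T=10 G=6 C=2 → Tm = 2·13 + 4·8 = 58°C.
Reverse: A=4 T=6 G=8 C=5 → Tm = 2·10 + 4·13 = 72°C.
|ΔTm| = |58 − 72| = 14°C, > 3°C.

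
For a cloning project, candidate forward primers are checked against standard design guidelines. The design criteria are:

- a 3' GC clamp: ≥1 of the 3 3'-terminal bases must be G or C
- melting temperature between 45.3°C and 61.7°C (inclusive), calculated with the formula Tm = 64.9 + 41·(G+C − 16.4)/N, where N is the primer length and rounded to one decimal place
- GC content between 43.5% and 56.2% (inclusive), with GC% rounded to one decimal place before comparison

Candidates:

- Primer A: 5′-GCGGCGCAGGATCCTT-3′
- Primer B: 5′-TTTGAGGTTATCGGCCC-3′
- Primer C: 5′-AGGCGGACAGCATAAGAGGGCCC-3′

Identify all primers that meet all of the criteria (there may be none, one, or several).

Primer B only.

Primer A (16 nt, A=2 T=3 G=6 C=5): 3' end CTT has 1 G/C ✓; Tm = 64.9 + 41·(11 − 16.4)/16 = 51.1°C ✓; GC 11/16 = 68.8%, outside 43.5–56.2% ✗ — fails.
Primer B (17 nt, A=2 T=6 G=5 C=4): 3' end CCC has 3 G/C ✓; Tm = 64.9 + 41·(9 − 16.4)/17 = 47.1°C ✓; GC 9/17 = 52.9% ✓ — passes.
Primer C (23 nt, A=7 T=1 G=9 C=6): 3' end CCC has 3 G/C ✓; Tm = 64.9 + 41·(15 − 16.4)/23 = 62.4°C, outside 45.3–61.7°C ✗; GC 15/23 = 65.2%, outside 43.5–56.2% ✗ — fails.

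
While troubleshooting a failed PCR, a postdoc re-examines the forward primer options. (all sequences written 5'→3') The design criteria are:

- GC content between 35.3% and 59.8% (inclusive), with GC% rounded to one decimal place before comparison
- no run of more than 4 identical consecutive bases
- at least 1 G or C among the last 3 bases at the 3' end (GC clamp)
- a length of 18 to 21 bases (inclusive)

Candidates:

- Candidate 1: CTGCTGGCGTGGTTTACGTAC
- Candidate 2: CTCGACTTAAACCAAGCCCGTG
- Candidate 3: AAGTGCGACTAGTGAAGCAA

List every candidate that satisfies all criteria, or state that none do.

Candidate 1 (21 nt, A=2 T=7 G=7 C=5): GC 12/21 = 57.1% ✓; longest run = 3 ✓; 3' end TAC has 1 G/C ✓; length 21 ✓ — passes.
Candidate 2 (22 nt, A=6 T=4 G=4 C=8): GC 12/22 = 54.5% ✓; longest run = 3 ✓; 3' end GTG has 2 G/C ✓; length 22, outside 18–21 ✗ — fails.
Candidate 3 (20 nt, A=8 T=3 G=6 C=3): GC 9/20 = 45.0% ✓; longest run = 2 ✓; 3' end CAA has 1 G/C ✓; length 20 ✓ — passes.

Candidate 1 and Candidate 3.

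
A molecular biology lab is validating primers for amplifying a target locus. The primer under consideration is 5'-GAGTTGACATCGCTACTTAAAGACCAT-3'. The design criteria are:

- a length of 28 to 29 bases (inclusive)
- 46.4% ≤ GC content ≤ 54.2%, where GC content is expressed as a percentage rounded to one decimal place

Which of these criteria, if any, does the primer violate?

Base counts: A=9, T=7, G=5, C=6 (length 27).
length: length 27, outside 28–29 ✗
GC content: GC 11/27 = 40.7%, outside 46.4–54.2% ✗

Fails: length, GC content.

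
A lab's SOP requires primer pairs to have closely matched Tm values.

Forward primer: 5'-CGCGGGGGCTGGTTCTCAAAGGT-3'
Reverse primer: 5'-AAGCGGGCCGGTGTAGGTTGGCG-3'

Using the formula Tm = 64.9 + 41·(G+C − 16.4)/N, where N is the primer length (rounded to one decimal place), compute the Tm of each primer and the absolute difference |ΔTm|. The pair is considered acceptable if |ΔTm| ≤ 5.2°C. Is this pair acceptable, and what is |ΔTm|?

|ΔTm| = 1.8°C; the pair is acceptable.

Forward: G+C = 15, N = 23 → Tm = 64.9 + 41·(15 − 16.4)/23 = 62.4°C.
Reverse: G+C = 16, N = 23 → Tm = 64.9 + 41·(16 − 16.4)/23 = 64.2°C.
|ΔTm| = |62.4 − 64.2| = 1.8°C, ≤ 5.2°C.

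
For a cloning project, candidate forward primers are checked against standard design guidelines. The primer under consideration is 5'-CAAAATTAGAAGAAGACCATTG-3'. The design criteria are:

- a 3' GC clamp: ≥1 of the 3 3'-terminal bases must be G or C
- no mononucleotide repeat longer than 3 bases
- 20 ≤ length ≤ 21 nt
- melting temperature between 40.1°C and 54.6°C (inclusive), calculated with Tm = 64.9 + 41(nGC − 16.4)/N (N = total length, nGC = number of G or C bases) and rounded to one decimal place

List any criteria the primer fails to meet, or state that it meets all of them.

Base counts: A=11, T=4, G=4, C=3 (length 22).
GC clamp: 3' end TTG has 1 G/C ✓
homopolymer run: longest run = 4, exceeds 3 ✗
length: length 22, outside 20–21 ✗
Tm: Tm = 64.9 + 41·(7 − 16.4)/22 = 47.4°C ✓

Fails: homopolymer run, length.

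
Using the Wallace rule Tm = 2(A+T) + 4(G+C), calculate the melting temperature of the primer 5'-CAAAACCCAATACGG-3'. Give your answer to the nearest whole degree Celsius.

Base counts: A=7, T=1, G=2, C=5 (length 15).
Tm = 2·(7+1) + 4·(2+5) = 2·8 + 4·7 = 16 + 28 = 44°C.

44°C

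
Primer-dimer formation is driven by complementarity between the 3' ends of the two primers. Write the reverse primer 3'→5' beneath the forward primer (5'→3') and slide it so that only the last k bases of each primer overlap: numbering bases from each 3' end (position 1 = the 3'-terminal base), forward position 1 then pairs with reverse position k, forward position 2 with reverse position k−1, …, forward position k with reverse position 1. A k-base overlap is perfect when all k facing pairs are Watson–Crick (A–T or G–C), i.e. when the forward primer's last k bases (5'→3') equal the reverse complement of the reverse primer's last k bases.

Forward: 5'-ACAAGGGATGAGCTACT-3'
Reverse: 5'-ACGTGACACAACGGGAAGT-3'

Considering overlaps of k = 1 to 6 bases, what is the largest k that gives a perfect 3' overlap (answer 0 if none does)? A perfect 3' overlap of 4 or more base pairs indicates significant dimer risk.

Longest perfect overlap: 3 complementary base pairs; below the dimer-risk threshold (threshold 4).

Last 6 bases (5'→3') — forward …GCTACT, reverse …GGAAGT.
Reverse complement of the reverse primer's last 6 bases: ACTTCC; its first k bases are the reverse complement of the reverse primer's last k bases, so a perfect k-base overlap needs the forward primer's last k bases to equal them.
Comparing (forward last k vs required): k=1: T vs A ✗; k=2: CT vs AC ✗; k=3: ACT vs ACT ✓; k=4: TACT vs ACTT ✗; k=5: CTACT vs ACTTC ✗; k=6: GCTACT vs ACTTCC ✗.
Only k = 3 is perfect, so the longest perfect 3' overlap is 3.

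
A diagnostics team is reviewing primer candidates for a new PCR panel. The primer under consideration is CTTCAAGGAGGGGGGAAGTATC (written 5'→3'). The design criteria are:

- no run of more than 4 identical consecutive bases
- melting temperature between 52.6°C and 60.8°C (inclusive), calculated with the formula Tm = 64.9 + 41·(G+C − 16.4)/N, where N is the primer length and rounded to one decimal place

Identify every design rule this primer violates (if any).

Fails: homopolymer run.

Base counts: A=6, T=4, G=9, C=3 (length 22).
homopolymer run: longest run = 6, exceeds 4 ✗
Tm: Tm = 64.9 + 41·(12 − 16.4)/22 = 56.7°C ✓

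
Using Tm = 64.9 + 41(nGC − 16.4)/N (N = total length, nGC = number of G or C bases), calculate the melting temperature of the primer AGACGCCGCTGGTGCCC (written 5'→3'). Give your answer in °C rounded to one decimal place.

Base counts: A=2, T=2, G=6, C=7; G+C = 13, N = 17.
Tm = 64.9 + 41·(13 − 16.4)/17 = 64.9 + -139.40/17 = 56.7°C.

56.7°C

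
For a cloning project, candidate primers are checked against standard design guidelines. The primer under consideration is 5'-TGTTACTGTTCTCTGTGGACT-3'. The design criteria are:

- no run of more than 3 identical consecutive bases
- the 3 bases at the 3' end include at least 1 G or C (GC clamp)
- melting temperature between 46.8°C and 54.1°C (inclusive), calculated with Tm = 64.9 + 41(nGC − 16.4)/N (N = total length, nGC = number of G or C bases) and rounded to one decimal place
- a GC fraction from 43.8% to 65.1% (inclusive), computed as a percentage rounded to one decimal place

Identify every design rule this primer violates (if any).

Base counts: A=2, T=10, G=5, C=4 (length 21).
homopolymer run: longest run = 2 ✓
GC clamp: 3' end ACT has 1 G/C ✓
Tm: Tm = 64.9 + 41·(9 − 16.4)/21 = 50.5°C ✓
GC content: GC 9/21 = 42.9%, outside 43.8–65.1% ✗

Fails: GC content.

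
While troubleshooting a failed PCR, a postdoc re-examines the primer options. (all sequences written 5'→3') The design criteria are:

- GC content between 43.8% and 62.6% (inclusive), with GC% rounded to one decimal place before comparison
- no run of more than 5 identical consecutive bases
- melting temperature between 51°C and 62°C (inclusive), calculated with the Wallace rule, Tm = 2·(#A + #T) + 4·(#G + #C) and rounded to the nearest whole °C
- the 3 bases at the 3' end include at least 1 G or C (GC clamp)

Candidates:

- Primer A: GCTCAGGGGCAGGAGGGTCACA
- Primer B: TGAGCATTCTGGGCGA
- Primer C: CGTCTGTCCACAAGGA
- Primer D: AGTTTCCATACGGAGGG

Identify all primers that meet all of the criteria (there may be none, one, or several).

Primer D only.

Primer A (22 nt, A=5 T=2 G=10 C=5): GC 15/22 = 68.2%, outside 43.8–62.6% ✗; longest run = 4 ✓; Tm = 2·7 + 4·15 = 74°C, outside 51–62°C ✗; 3' end ACA has 1 G/C ✓ — fails.
Primer B (16 nt, A=3 T=4 G=6 C=3): GC 9/16 = 56.3% ✓; longest run = 3 ✓; Tm = 2·7 + 4·9 = 50°C, outside 51–62°C ✗; 3' end CGA has 2 G/C ✓ — fails.
Primer C (16 nt, A=4 T=3 G=4 C=5): GC 9/16 = 56.3% ✓; longest run = 2 ✓; Tm = 2·7 + 4·9 = 50°C, outside 51–62°C ✗; 3' end GGA has 2 G/C ✓ — fails.
Primer D (17 nt, A=4 T=4 G=6 C=3): GC 9/17 = 52.9% ✓; longest run = 3 ✓; Tm = 2·8 + 4·9 = 52°C ✓; 3' end GGG has 3 G/C ✓ — passes.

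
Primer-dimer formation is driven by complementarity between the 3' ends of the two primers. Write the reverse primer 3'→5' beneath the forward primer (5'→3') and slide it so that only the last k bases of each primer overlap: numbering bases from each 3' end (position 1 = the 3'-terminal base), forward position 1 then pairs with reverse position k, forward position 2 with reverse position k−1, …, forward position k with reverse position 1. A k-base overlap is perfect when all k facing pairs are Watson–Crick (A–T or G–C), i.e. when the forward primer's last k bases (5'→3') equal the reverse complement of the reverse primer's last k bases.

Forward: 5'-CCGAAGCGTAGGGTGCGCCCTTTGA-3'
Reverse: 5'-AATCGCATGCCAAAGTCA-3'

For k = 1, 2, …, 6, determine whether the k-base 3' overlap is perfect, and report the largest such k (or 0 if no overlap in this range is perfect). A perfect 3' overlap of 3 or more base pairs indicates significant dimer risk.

Longest perfect overlap: 3 complementary base pairs; significant dimer risk (threshold 3).

Last 6 bases (5'→3') — forward …CTTTGA, reverse …AAGTCA.
Reverse complement of the reverse primer's last 6 bases: TGACTT; its first k bases are the reverse complement of the reverse primer's last k bases, so a perfect k-base overlap needs the forward primer's last k bases to equal them.
Comparing (forward last k vs required): k=1: A vs T ✗; k=2: GA vs TG ✗; k=3: TGA vs TGA ✓; k=4: TTGA vs TGAC ✗; k=5: TTTGA vs TGACT ✗; k=6: CTTTGA vs TGACTT ✗.
Only k = 3 is perfect, so the longest perfect 3' overlap is 3.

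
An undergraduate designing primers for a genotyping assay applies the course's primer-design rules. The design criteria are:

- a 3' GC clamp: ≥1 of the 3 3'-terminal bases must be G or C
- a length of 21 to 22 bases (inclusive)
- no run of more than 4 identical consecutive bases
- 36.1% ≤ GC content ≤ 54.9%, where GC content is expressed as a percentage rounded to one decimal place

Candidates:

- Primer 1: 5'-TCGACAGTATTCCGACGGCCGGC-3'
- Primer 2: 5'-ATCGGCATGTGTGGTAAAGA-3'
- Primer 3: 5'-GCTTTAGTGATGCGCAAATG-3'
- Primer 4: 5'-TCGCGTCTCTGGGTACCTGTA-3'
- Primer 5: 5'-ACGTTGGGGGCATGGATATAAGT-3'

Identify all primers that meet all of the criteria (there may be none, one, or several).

None of the candidates satisfy all criteria.

Primer 1 (23 nt, A=4 T=4 G=7 C=8): 3' end GGC has 3 G/C ✓; length 23, outside 21–22 ✗; longest run = 2 ✓; GC 15/23 = 65.2%, outside 36.1–54.9% ✗ — fails.
Primer 2 (20 nt, A=6 T=5 G=7 C=2): 3' end AGA has 1 G/C ✓; length 20, outside 21–22 ✗; longest run = 3 ✓; GC 9/20 = 45.0% ✓ — fails.
Primer 3 (20 nt, A=5 T=6 G=6 C=3): 3' end ATG has 1 G/C ✓; length 20, outside 21–22 ✗; longest run = 3 ✓; GC 9/20 = 45.0% ✓ — fails.
Primer 4 (21 nt, A=2 T=7 G=6 C=6): 3' end GTA has 1 G/C ✓; length 21 ✓; longest run = 3 ✓; GC 12/21 = 57.1%, outside 36.1–54.9% ✗ — fails.
Primer 5 (23 nt, A=6 T=6 G=9 C=2): 3' end AGT has 1 G/C ✓; length 23, outside 21–22 ✗; longest run = 5, exceeds 4 ✗; GC 11/23 = 47.8% ✓ — fails.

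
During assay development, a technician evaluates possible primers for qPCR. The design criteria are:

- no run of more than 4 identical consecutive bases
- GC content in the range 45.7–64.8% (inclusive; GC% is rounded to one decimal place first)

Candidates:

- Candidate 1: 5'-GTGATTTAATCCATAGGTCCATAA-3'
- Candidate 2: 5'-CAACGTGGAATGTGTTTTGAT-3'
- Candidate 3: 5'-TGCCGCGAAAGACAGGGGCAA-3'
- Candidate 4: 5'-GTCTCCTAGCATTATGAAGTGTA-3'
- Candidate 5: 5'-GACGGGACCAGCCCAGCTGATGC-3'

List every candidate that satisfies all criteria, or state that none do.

Candidate 1 (24 nt, A=8 T=8 G=4 C=4): longest run = 3 ✓; GC 8/24 = 33.3%, outside 45.7–64.8% ✗ — fails.
Candidate 2 (21 nt, A=5 T=8 G=6 C=2): longest run = 4 ✓; GC 8/21 = 38.1%, outside 45.7–64.8% ✗ — fails.
Candidate 3 (21 nt, A=7 T=1 G=8 C=5): longest run = 4 ✓; GC 13/21 = 61.9% ✓ — passes.
Candidate 4 (23 nt, A=6 T=8 G=5 C=4): longest run = 2 ✓; GC 9/23 = 39.1%, outside 45.7–64.8% ✗ — fails.
Candidate 5 (23 nt, A=5 T=2 G=8 C=8): longest run = 3 ✓; GC 16/23 = 69.6%, outside 45.7–64.8% ✗ — fails.

Candidate 3 only.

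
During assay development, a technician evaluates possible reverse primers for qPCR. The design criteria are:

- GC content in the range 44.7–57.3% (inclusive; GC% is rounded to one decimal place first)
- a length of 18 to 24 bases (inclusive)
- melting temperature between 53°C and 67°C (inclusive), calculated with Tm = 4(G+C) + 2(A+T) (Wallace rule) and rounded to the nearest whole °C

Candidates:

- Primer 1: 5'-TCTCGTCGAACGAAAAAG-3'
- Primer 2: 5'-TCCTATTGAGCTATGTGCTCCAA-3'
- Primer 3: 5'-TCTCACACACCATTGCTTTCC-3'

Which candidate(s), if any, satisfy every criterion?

Primer 1 (18 nt, A=7 T=3 G=4 C=4): GC 8/18 = 44.4%, outside 44.7–57.3% ✗; length 18 ✓; Tm = 2·10 + 4·8 = 52°C, outside 53–67°C ✗ — fails.
Primer 2 (23 nt, A=5 T=8 G=4 C=6): GC 10/23 = 43.5%, outside 44.7–57.3% ✗; length 23 ✓; Tm = 2·13 + 4·10 = 66°C ✓ — fails.
Primer 3 (21 nt, A=4 T=7 G=1 C=9): GC 10/21 = 47.6% ✓; length 21 ✓; Tm = 2·11 + 4·10 = 62°C ✓ — passes.

Primer 3 only.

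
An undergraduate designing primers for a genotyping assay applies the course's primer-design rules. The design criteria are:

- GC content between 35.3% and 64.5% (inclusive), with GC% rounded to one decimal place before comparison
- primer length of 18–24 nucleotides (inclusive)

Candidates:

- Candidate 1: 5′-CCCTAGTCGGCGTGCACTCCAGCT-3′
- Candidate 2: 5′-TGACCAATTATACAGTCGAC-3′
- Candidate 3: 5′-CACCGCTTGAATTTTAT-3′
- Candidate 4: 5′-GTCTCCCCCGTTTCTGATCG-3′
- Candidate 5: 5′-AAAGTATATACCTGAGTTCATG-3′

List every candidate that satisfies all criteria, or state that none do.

Candidate 2 and Candidate 4.

Candidate 1 (24 nt, A=3 T=5 G=6 C=10): GC 16/24 = 66.7%, outside 35.3–64.5% ✗; length 24 ✓ — fails.
Candidate 2 (20 nt, A=7 T=5 G=3 C=5): GC 8/20 = 40.0% ✓; length 20 ✓ — passes.
Candidate 3 (17 nt, A=4 T=7 G=2 C=4): GC 6/17 = 35.3% ✓; length 17, outside 18–24 ✗ — fails.
Candidate 4 (20 nt, A=1 T=7 G=4 C=8): GC 12/20 = 60.0% ✓; length 20 ✓ — passes.
Candidate 5 (22 nt, A=8 T=7 G=4 C=3): GC 7/22 = 31.8%, outside 35.3–64.5% ✗; length 22 ✓ — fails.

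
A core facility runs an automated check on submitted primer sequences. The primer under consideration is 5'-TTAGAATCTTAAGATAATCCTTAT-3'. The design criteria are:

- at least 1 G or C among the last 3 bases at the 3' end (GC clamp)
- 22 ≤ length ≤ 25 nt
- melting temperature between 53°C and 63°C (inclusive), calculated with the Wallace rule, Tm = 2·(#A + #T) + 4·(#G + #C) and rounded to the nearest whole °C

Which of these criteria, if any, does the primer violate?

Fails: GC clamp.

Base counts: A=9, T=10, G=2, C=3 (length 24).
GC clamp: 3' end TAT has 0 G/C, need ≥1 ✗
length: length 24 ✓
Tm: Tm = 2·19 + 4·5 = 58°C ✓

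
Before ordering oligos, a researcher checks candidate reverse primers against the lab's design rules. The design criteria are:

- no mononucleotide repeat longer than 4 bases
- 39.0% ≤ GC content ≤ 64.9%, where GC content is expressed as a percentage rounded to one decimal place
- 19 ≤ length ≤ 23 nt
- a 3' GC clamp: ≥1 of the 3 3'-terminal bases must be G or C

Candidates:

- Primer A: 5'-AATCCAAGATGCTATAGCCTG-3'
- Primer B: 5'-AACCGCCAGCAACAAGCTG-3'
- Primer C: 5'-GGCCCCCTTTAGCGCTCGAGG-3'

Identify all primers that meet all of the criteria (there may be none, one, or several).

Primer A and Primer B.

Primer A (21 nt, A=7 T=5 G=4 C=5): longest run = 2 ✓; GC 9/21 = 42.9% ✓; length 21 ✓; 3' end CTG has 2 G/C ✓ — passes.
Primer B (19 nt, A=7 T=1 G=4 C=7): longest run = 2 ✓; GC 11/19 = 57.9% ✓; length 19 ✓; 3' end CTG has 2 G/C ✓ — passes.
Primer C (21 nt, A=2 T=4 G=7 C=8): longest run = 5, exceeds 4 ✗; GC 15/21 = 71.4%, outside 39.0–64.9% ✗; length 21 ✓; 3' end AGG has 2 G/C ✓ — fails.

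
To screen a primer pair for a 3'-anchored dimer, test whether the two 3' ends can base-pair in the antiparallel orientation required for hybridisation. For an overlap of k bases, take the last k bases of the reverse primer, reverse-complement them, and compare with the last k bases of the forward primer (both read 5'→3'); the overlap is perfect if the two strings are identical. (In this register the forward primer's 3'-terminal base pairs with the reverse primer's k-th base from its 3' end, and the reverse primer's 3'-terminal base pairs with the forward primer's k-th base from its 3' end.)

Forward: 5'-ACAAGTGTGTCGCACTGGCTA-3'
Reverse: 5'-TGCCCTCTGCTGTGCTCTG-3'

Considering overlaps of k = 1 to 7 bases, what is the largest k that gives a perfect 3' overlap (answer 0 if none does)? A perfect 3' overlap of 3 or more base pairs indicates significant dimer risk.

Longest perfect overlap: 0 complementary base pairs; below the dimer-risk threshold (threshold 3).

Last 7 bases (5'→3') — forward …CTGGCTA, reverse …TGCTCTG.
Reverse complement of the reverse primer's last 7 bases: CAGAGCA; its first k bases are the reverse complement of the reverse primer's last k bases, so a perfect k-base overlap needs the forward primer's last k bases to equal them.
Comparing (forward last k vs required): k=1: A vs C ✗; k=2: TA vs CA ✗; k=3: CTA vs CAG ✗; k=4: GCTA vs CAGA ✗; k=5: GGCTA vs CAGAG ✗; k=6: TGGCTA vs CAGAGC ✗; k=7: CTGGCTA vs CAGAGCA ✗.
No overlap length from 1 to 7 is perfect, so the longest perfect 3' overlap is 0.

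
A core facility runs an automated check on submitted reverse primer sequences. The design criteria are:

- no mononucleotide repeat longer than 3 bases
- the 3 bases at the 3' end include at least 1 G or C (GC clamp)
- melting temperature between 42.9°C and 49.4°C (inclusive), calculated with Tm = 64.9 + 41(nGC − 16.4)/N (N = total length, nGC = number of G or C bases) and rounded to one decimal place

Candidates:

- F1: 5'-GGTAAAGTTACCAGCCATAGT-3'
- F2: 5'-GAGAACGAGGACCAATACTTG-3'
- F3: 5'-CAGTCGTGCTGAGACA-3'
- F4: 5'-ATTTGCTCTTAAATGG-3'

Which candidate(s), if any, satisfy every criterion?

F3 only.

F1 (21 nt, A=7 T=5 G=5 C=4): longest run = 3 ✓; 3' end AGT has 1 G/C ✓; Tm = 64.9 + 41·(9 − 16.4)/21 = 50.5°C, outside 42.9–49.4°C ✗ — fails.
F2 (21 nt, A=8 T=3 G=6 C=4): longest run = 2 ✓; 3' end TTG has 1 G/C ✓; Tm = 64.9 + 41·(10 − 16.4)/21 = 52.4°C, outside 42.9–49.4°C ✗ — fails.
F3 (16 nt, A=4 T=3 G=5 C=4): longest run = 1 ✓; 3' end ACA has 1 G/C ✓; Tm = 64.9 + 41·(9 − 16.4)/16 = 45.9°C ✓ — passes.
F4 (16 nt, A=4 T=7 G=3 C=2): longest run = 3 ✓; 3' end TGG has 2 G/C ✓; Tm = 64.9 + 41·(5 − 16.4)/16 = 35.7°C, outside 42.9–49.4°C ✗ — fails.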